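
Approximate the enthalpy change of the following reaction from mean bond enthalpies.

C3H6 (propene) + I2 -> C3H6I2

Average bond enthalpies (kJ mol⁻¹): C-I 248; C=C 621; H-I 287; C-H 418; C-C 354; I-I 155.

ΔH ≈ −74 kJ

Bonds broken (reactants):
  C-C: 1 × 354 = 354
  C-H: 6 × 418 = 2508
  C=C: 1 × 621 = 621
  I-I: 1 × 155 = 155
  Σ(broken) = 3638 kJ
Bonds formed (products):
  C-C: 2 × 354 = 708
  C-H: 6 × 418 = 2508
  C-I: 2 × 248 = 496
  Σ(formed) = 3712 kJ
ΔH = Σ(broken) − Σ(formed) = 3638 − 3712 = −74 kJ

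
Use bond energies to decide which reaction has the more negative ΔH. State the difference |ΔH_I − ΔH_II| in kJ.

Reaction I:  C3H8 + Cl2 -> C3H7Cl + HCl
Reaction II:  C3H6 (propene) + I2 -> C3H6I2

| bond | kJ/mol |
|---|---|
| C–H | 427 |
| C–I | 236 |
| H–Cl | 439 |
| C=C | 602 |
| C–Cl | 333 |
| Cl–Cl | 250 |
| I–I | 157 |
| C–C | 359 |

Reaction I:
  Bonds broken (reactants):
    C–C: 2 × 359 = 718
    C–H: 8 × 427 = 3416
    Cl–Cl: 1 × 250 = 250
    Σ(broken) = 4384 kJ
  Bonds formed (products):
    C–C: 2 × 359 = 718
    C–Cl: 1 × 333 = 333
    C–H: 7 × 427 = 2989
    H–Cl: 1 × 439 = 439
    Σ(formed) = 4479 kJ
  ΔH_I = 4384 − 4479 = −95 kJ
Reaction II:
  Bonds broken (reactants):
    C–C: 1 × 359 = 359
    C–H: 6 × 427 = 2562
    C=C: 1 × 602 = 602
    I–I: 1 × 157 = 157
    Σ(broken) = 3680 kJ
  Bonds formed (products):
    C–C: 2 × 359 = 718
    C–H: 6 × 427 = 2562
    C–I: 2 × 236 = 472
    Σ(formed) = 3752 kJ
  ΔH_II = 3680 − 3752 = −72 kJ
ΔH_I − ΔH_II = −23 kJ, so reaction I has the more negative ΔH; |ΔH_I − ΔH_II| = 23 kJ.

Reaction I, by 23 kJ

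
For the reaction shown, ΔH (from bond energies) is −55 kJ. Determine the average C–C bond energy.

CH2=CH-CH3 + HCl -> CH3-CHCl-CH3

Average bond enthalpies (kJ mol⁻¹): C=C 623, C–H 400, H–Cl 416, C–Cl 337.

D(C–C) ≈ 357 kJ/mol

Let D be the C–C bond energy.
Σ(broken) = 1×D + 6×400 + 1×623 + 1×416 = 3439 + D
Σ(formed) = 2×D + 1×337 + 7×400 = 3137 + 2D
ΔH = Σ(broken) − Σ(formed) = (3439 + D) − (3137 + 2D) = +302 − D
Setting this equal to −55 kJ gives D = 357 kJ/mol.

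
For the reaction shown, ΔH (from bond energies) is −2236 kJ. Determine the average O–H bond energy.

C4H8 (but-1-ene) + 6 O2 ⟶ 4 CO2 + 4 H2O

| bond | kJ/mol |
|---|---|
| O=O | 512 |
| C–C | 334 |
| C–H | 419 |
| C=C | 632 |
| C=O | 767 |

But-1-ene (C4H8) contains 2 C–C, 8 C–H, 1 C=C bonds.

D(O–H) ≈ 478 kJ/mol

Let D be the O–H bond energy.
Σ(broken) = 2×334 + 8×419 + 1×632 + 6×512 = 7724
Σ(formed) = 8×767 + 8×D = 6136 + 8D
ΔH = Σ(broken) − Σ(formed) = (7724) − (6136 + 8D) = +1588 − 8D
Setting this equal to −2236 kJ gives 8D = 3824, so D = 478 kJ/mol.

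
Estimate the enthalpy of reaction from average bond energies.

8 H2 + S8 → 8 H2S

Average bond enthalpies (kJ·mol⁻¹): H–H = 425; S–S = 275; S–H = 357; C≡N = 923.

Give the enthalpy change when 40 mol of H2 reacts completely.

ΔH = −560 kJ

Bonds broken (reactants):
  H–H: 8 × 425 = 3400
  S–S: 8 × 275 = 2200
  Σ(broken) = 5600 kJ
Bonds formed (products):
  S–H: 16 × 357 = 5712
  Σ(formed) = 5712 kJ
ΔH = Σ(broken) − Σ(formed) = 5600 − 5712 = −112 kJ
For 5× the reaction as written: 5 × (−112) = −560 kJ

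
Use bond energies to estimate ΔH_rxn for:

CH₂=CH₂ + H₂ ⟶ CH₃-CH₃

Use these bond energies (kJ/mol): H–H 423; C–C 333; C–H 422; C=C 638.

Bonds broken (reactants):
  C–H: 4 × 422 = 1688
  C=C: 1 × 638 = 638
  H–H: 1 × 423 = 423
  Σ(broken) = 2749 kJ
Bonds formed (products):
  C–C: 1 × 333 = 333
  C–H: 6 × 422 = 2532
  Σ(formed) = 2865 kJ
ΔH = Σ(broken) − Σ(formed) = 2749 − 2865 = −116 kJ

ΔH ≈ −116 kJ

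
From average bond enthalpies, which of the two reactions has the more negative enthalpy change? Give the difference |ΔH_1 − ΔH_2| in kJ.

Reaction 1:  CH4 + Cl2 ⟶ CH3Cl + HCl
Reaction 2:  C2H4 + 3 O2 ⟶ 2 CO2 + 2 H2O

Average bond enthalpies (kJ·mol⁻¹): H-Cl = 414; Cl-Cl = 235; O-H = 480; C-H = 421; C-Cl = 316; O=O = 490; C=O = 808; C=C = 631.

Reaction 1:
  Bonds broken (reactants):
    C-H: 4 × 421 = 1684
    Cl-Cl: 1 × 235 = 235
    Σ(broken) = 1919 kJ
  Bonds formed (products):
    C-Cl: 1 × 316 = 316
    C-H: 3 × 421 = 1263
    H-Cl: 1 × 414 = 414
    Σ(formed) = 1993 kJ
  ΔH_1 = 1919 − 1993 = −74 kJ
Reaction 2:
  Bonds broken (reactants):
    C-H: 4 × 421 = 1684
    C=C: 1 × 631 = 631
    O=O: 3 × 490 = 1470
    Σ(broken) = 3785 kJ
  Bonds formed (products):
    C=O: 4 × 808 = 3232
    O-H: 4 × 480 = 1920
    Σ(formed) = 5152 kJ
  ΔH_2 = 3785 − 5152 = −1367 kJ
ΔH_1 − ΔH_2 = +1293 kJ, so reaction 2 has the more negative ΔH; |ΔH_1 − ΔH_2| = 1293 kJ.

Reaction 2, by 1293 kJ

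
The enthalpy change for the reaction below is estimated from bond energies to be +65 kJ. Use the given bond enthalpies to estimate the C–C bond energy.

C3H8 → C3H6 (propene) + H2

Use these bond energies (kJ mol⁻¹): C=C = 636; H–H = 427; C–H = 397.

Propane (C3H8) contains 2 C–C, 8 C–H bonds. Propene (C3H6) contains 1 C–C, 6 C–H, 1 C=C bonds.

Let D be the C–C bond energy.
Σ(broken) = 2×D + 8×397 = 3176 + 2D
Σ(formed) = 1×D + 6×397 + 1×636 + 1×427 = 3445 + D
ΔH = Σ(broken) − Σ(formed) = (3176 + 2D) − (3445 + D) = −269 + D
Setting this equal to +65 kJ gives D = 334 kJ/mol.

D(C–C) ≈ 334 kJ/mol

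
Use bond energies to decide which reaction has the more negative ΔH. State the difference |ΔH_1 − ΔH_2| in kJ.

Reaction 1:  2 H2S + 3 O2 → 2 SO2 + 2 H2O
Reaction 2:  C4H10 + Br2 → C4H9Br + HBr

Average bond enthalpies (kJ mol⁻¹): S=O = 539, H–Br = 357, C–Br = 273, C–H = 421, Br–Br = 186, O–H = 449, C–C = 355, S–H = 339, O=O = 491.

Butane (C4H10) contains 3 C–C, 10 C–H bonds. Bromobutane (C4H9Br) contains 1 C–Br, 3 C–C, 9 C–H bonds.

Reaction 1, by 1100 kJ

Reaction 1:
  Bonds broken (reactants):
    O=O: 3 × 491 = 1473
    S–H: 4 × 339 = 1356
    Σ(broken) = 2829 kJ
  Bonds formed (products):
    O–H: 4 × 449 = 1796
    S=O: 4 × 539 = 2156
    Σ(formed) = 3952 kJ
  ΔH_1 = 2829 − 3952 = −1123 kJ
Reaction 2:
  Bonds broken (reactants):
    Br–Br: 1 × 186 = 186
    C–C: 3 × 355 = 1065
    C–H: 10 × 421 = 4210
    Σ(broken) = 5461 kJ
  Bonds formed (products):
    C–Br: 1 × 273 = 273
    C–C: 3 × 355 = 1065
    C–H: 9 × 421 = 3789
    H–Br: 1 × 357 = 357
    Σ(formed) = 5484 kJ
  ΔH_2 = 5461 − 5484 = −23 kJ
ΔH_1 − ΔH_2 = −1100 kJ, so reaction 1 has the more negative ΔH; |ΔH_1 − ΔH_2| = 1100 kJ.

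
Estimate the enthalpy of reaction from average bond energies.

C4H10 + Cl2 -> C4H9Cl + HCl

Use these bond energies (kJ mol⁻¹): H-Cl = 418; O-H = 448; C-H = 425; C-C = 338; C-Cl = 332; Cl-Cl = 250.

ΔH ≈ −75 kJ

Bonds broken (reactants):
  C-C: 3 × 338 = 1014
  C-H: 10 × 425 = 4250
  Cl-Cl: 1 × 250 = 250
  Σ(broken) = 5514 kJ
Bonds formed (products):
  C-C: 3 × 338 = 1014
  C-Cl: 1 × 332 = 332
  C-H: 9 × 425 = 3825
  H-Cl: 1 × 418 = 418
  Σ(formed) = 5589 kJ
ΔH = Σ(broken) − Σ(formed) = 5514 − 5589 = −75 kJ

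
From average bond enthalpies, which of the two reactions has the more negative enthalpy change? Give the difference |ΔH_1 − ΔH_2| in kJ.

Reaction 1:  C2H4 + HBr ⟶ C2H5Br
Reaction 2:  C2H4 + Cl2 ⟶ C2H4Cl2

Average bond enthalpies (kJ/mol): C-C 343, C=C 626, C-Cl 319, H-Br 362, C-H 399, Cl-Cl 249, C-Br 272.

Reaction 1:
  Bonds broken (reactants):
    C-H: 4 × 399 = 1596
    C=C: 1 × 626 = 626
    H-Br: 1 × 362 = 362
    Σ(broken) = 2584 kJ
  Bonds formed (products):
    C-Br: 1 × 272 = 272
    C-C: 1 × 343 = 343
    C-H: 5 × 399 = 1995
    Σ(formed) = 2610 kJ
  ΔH_1 = 2584 − 2610 = −26 kJ
Reaction 2:
  Bonds broken (reactants):
    C-H: 4 × 399 = 1596
    C=C: 1 × 626 = 626
    Cl-Cl: 1 × 249 = 249
    Σ(broken) = 2471 kJ
  Bonds formed (products):
    C-C: 1 × 343 = 343
    C-Cl: 2 × 319 = 638
    C-H: 4 × 399 = 1596
    Σ(formed) = 2577 kJ
  ΔH_2 = 2471 − 2577 = −106 kJ
ΔH_1 − ΔH_2 = +80 kJ, so reaction 2 has the more negative ΔH; |ΔH_1 − ΔH_2| = 80 kJ.

Reaction 2, by 80 kJ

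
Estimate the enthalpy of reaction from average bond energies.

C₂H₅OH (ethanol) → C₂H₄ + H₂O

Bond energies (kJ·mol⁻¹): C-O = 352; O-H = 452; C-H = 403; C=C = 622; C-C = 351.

ΔH ≈ +32 kJ

Bonds broken (reactants):
  C-C: 1 × 351 = 351
  C-H: 5 × 403 = 2015
  C-O: 1 × 352 = 352
  O-H: 1 × 452 = 452
  Σ(broken) = 3170 kJ
Bonds formed (products):
  C-H: 4 × 403 = 1612
  C=C: 1 × 622 = 622
  O-H: 2 × 452 = 904
  Σ(formed) = 3138 kJ
ΔH = Σ(broken) − Σ(formed) = 3170 − 3138 = +32 kJ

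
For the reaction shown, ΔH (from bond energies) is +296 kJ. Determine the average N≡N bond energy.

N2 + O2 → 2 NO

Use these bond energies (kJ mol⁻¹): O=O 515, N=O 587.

Let D be the N≡N bond energy.
Σ(broken) = 1×D + 1×515 = 515 + D
Σ(formed) = 2×587 = 1174
ΔH = Σ(broken) − Σ(formed) = (515 + D) − (1174) = −659 + D
Setting this equal to +296 kJ gives D = 955 kJ/mol.

D(N≡N) ≈ 955 kJ/mol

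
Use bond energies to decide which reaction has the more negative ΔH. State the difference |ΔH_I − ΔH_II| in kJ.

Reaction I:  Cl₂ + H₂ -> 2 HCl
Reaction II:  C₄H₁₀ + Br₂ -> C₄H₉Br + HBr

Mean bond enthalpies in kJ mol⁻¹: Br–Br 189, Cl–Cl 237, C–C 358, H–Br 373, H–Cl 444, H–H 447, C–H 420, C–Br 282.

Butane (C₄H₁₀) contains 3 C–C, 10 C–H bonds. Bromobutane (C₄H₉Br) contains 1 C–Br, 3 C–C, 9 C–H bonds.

Reaction I, by 158 kJ

Reaction I:
  Bonds broken (reactants):
    Cl–Cl: 1 × 237 = 237
    H–H: 1 × 447 = 447
    Σ(broken) = 684 kJ
  Bonds formed (products):
    H–Cl: 2 × 444 = 888
    Σ(formed) = 888 kJ
  ΔH_I = 684 − 888 = −204 kJ
Reaction II:
  Bonds broken (reactants):
    Br–Br: 1 × 189 = 189
    C–C: 3 × 358 = 1074
    C–H: 10 × 420 = 4200
    Σ(broken) = 5463 kJ
  Bonds formed (products):
    C–Br: 1 × 282 = 282
    C–C: 3 × 358 = 1074
    C–H: 9 × 420 = 3780
    H–Br: 1 × 373 = 373
    Σ(formed) = 5509 kJ
  ΔH_II = 5463 − 5509 = −46 kJ
ΔH_I − ΔH_II = −158 kJ, so reaction I has the more negative ΔH; |ΔH_I − ΔH_II| = 158 kJ.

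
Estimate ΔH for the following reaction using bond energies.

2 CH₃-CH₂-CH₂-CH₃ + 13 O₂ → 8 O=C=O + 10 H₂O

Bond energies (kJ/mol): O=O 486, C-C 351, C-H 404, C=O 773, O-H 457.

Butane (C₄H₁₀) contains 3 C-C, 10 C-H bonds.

Bonds broken (reactants):
  C-C: 6 × 351 = 2106
  C-H: 20 × 404 = 8080
  O=O: 13 × 486 = 6318
  Σ(broken) = 16504 kJ
Bonds formed (products):
  C=O: 16 × 773 = 12368
  O-H: 20 × 457 = 9140
  Σ(formed) = 21508 kJ
ΔH = Σ(broken) − Σ(formed) = 16504 − 21508 = −5004 kJ

ΔH ≈ −5004 kJ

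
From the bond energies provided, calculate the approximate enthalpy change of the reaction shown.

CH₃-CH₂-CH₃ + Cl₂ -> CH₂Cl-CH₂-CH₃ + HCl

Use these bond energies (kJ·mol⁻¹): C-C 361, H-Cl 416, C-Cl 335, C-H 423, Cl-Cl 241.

ΔH ≈ −87 kJ

Bonds broken (reactants):
  C-C: 2 × 361 = 722
  C-H: 8 × 423 = 3384
  Cl-Cl: 1 × 241 = 241
  Σ(broken) = 4347 kJ
Bonds formed (products):
  C-C: 2 × 361 = 722
  C-Cl: 1 × 335 = 335
  C-H: 7 × 423 = 2961
  H-Cl: 1 × 416 = 416
  Σ(formed) = 4434 kJ
ΔH = Σ(broken) − Σ(formed) = 4347 − 4434 = −87 kJ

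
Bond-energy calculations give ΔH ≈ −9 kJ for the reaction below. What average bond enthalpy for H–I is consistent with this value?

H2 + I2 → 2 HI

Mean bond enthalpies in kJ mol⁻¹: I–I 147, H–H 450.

Let D be the H–I bond energy.
Σ(broken) = 1×450 + 1×147 = 597
Σ(formed) = 2×D = 2D
ΔH = Σ(broken) − Σ(formed) = (597) − (2D) = +597 − 2D
Setting this equal to −9 kJ gives 2D = 606, so D = 303 kJ/mol.

D(H–I) ≈ 303 kJ/mol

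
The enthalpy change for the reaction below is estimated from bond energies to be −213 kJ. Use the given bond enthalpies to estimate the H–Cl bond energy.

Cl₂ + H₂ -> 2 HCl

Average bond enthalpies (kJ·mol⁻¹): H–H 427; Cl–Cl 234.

Let D be the H–Cl bond energy.
Σ(broken) = 1×234 + 1×427 = 661
Σ(formed) = 2×D = 2D
ΔH = Σ(broken) − Σ(formed) = (661) − (2D) = +661 − 2D
Setting this equal to −213 kJ gives 2D = 874, so D = 437 kJ/mol.

D(H–Cl) ≈ 437 kJ/mol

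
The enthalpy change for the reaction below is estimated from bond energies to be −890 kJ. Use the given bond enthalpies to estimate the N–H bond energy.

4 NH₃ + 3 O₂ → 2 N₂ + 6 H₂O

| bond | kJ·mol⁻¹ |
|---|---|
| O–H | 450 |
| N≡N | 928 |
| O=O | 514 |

D(N–H) ≈ 402 kJ/mol

Let D be the N–H bond energy.
Σ(broken) = 12×D + 3×514 = 1542 + 12D
Σ(formed) = 2×928 + 12×450 = 7256
ΔH = Σ(broken) − Σ(formed) = (1542 + 12D) − (7256) = −5714 + 12D
Setting this equal to −890 kJ gives 12D = 4824, so D = 402 kJ/mol.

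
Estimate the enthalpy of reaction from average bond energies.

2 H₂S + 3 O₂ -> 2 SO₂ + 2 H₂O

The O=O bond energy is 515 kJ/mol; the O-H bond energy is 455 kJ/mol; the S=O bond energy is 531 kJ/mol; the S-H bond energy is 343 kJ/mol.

Bonds broken (reactants):
  O=O: 3 × 515 = 1545
  S-H: 4 × 343 = 1372
  Σ(broken) = 2917 kJ
Bonds formed (products):
  O-H: 4 × 455 = 1820
  S=O: 4 × 531 = 2124
  Σ(formed) = 3944 kJ
ΔH = Σ(broken) − Σ(formed) = 2917 − 3944 = −1027 kJ

ΔH ≈ −1027 kJ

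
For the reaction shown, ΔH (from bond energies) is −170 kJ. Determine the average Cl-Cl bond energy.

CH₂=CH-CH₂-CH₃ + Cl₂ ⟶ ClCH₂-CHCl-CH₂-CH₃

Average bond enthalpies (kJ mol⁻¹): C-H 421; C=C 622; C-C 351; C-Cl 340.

D(Cl-Cl) ≈ 239 kJ/mol

Let D be the Cl-Cl bond energy.
Σ(broken) = 2×351 + 8×421 + 1×622 + 1×D = 4692 + D
Σ(formed) = 3×351 + 2×340 + 8×421 = 5101
ΔH = Σ(broken) − Σ(formed) = (4692 + D) − (5101) = −409 + D
Setting this equal to −170 kJ gives D = 239 kJ/mol.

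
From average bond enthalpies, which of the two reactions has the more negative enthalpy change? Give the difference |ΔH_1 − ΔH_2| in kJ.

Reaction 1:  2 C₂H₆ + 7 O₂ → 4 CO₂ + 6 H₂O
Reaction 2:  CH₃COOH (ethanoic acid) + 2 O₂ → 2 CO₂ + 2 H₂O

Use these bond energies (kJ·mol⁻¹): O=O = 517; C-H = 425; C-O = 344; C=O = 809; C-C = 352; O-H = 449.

Reaction 1:
  Bonds broken (reactants):
    C-C: 2 × 352 = 704
    C-H: 12 × 425 = 5100
    O=O: 7 × 517 = 3619
    Σ(broken) = 9423 kJ
  Bonds formed (products):
    C=O: 8 × 809 = 6472
    O-H: 12 × 449 = 5388
    Σ(formed) = 11860 kJ
  ΔH_1 = 9423 − 11860 = −2437 kJ
Reaction 2:
  Bonds broken (reactants):
    C-C: 1 × 352 = 352
    C-H: 3 × 425 = 1275
    C-O: 1 × 344 = 344
    C=O: 1 × 809 = 809
    O-H: 1 × 449 = 449
    O=O: 2 × 517 = 1034
    Σ(broken) = 4263 kJ
  Bonds formed (products):
    C=O: 4 × 809 = 3236
    O-H: 4 × 449 = 1796
    Σ(formed) = 5032 kJ
  ΔH_2 = 4263 − 5032 = −769 kJ
ΔH_1 − ΔH_2 = −1668 kJ, so reaction 1 has the more negative ΔH; |ΔH_1 − ΔH_2| = 1668 kJ.

Reaction 1, by 1668 kJ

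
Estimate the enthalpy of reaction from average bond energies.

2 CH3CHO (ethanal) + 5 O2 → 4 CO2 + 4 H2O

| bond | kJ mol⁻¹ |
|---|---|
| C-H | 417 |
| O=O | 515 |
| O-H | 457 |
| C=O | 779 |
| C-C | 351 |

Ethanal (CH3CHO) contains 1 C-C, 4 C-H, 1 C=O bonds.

Bonds broken (reactants):
  C-C: 2 × 351 = 702
  C-H: 8 × 417 = 3336
  C=O: 2 × 779 = 1558
  O=O: 5 × 515 = 2575
  Σ(broken) = 8171 kJ
Bonds formed (products):
  C=O: 8 × 779 = 6232
  O-H: 8 × 457 = 3656
  Σ(formed) = 9888 kJ
ΔH = Σ(broken) − Σ(formed) = 8171 − 9888 = −1717 kJ

ΔH ≈ −1717 kJ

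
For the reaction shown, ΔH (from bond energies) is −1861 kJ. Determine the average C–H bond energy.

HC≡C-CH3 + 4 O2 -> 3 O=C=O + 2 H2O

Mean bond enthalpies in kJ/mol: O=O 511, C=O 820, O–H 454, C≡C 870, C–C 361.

Let D be the C–H bond energy.
Σ(broken) = 1×870 + 1×361 + 4×D + 4×511 = 3275 + 4D
Σ(formed) = 6×820 + 4×454 = 6736
ΔH = Σ(broken) − Σ(formed) = (3275 + 4D) − (6736) = −3461 + 4D
Setting this equal to −1861 kJ gives 4D = 1600, so D = 400 kJ/mol.

D(C–H) ≈ 400 kJ/mol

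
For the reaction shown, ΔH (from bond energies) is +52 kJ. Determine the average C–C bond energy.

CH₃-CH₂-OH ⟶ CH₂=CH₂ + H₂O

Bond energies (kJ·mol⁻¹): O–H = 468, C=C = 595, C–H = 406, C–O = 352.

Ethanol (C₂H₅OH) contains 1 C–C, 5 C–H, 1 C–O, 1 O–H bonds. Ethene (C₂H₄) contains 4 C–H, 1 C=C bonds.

D(C–C) ≈ 357 kJ/mol

Let D be the C–C bond energy.
Σ(broken) = 1×D + 5×406 + 1×352 + 1×468 = 2850 + D
Σ(formed) = 4×406 + 1×595 + 2×468 = 3155
ΔH = Σ(broken) − Σ(formed) = (2850 + D) − (3155) = −305 + D
Setting this equal to +52 kJ gives D = 357 kJ/mol.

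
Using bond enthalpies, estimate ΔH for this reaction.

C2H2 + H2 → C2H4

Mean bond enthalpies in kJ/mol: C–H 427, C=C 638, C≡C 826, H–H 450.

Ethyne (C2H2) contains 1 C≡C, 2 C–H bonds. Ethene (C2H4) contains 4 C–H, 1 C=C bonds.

ΔH ≈ −216 kJ

Bonds broken (reactants):
  C≡C: 1 × 826 = 826
  C–H: 2 × 427 = 854
  H–H: 1 × 450 = 450
  Σ(broken) = 2130 kJ
Bonds formed (products):
  C–H: 4 × 427 = 1708
  C=C: 1 × 638 = 638
  Σ(formed) = 2346 kJ
ΔH = Σ(broken) − Σ(formed) = 2130 − 2346 = −216 kJ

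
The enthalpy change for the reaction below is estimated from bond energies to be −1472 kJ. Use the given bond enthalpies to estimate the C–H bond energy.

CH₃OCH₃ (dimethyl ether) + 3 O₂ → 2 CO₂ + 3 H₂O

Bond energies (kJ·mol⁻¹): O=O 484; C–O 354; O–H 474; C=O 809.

D(C–H) ≈ 408 kJ/mol

Let D be the C–H bond energy.
Σ(broken) = 6×D + 2×354 + 3×484 = 2160 + 6D
Σ(formed) = 4×809 + 6×474 = 6080
ΔH = Σ(broken) − Σ(formed) = (2160 + 6D) − (6080) = −3920 + 6D
Setting this equal to −1472 kJ gives 6D = 2448, so D = 408 kJ/mol.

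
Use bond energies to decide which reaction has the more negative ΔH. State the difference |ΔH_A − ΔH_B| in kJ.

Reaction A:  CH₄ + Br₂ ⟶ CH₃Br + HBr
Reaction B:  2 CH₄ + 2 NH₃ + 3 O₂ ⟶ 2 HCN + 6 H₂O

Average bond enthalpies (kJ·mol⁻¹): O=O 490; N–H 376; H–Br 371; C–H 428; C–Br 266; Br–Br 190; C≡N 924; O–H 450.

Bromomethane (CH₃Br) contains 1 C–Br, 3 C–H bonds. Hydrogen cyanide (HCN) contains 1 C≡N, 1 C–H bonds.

Reaction B, by 935 kJ

Reaction A:
  Bonds broken (reactants):
    Br–Br: 1 × 190 = 190
    C–H: 4 × 428 = 1712
    Σ(broken) = 1902 kJ
  Bonds formed (products):
    C–Br: 1 × 266 = 266
    C–H: 3 × 428 = 1284
    H–Br: 1 × 371 = 371
    Σ(formed) = 1921 kJ
  ΔH_A = 1902 − 1921 = −19 kJ
Reaction B:
  Bonds broken (reactants):
    C–H: 8 × 428 = 3424
    N–H: 6 × 376 = 2256
    O=O: 3 × 490 = 1470
    Σ(broken) = 7150 kJ
  Bonds formed (products):
    C≡N: 2 × 924 = 1848
    C–H: 2 × 428 = 856
    O–H: 12 × 450 = 5400
    Σ(formed) = 8104 kJ
  ΔH_B = 7150 − 8104 = −954 kJ
ΔH_A − ΔH_B = +935 kJ, so reaction B has the more negative ΔH; |ΔH_A − ΔH_B| = 935 kJ.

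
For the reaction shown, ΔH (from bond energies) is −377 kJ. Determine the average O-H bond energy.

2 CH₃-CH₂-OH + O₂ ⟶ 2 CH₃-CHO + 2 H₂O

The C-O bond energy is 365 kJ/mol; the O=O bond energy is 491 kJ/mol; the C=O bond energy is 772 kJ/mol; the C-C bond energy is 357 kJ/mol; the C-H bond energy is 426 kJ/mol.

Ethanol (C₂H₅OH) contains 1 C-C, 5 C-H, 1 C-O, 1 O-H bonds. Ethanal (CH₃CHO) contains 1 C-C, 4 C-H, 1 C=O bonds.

D(O-H) ≈ 453 kJ/mol

Let D be the O-H bond energy.
Σ(broken) = 2×357 + 10×426 + 2×365 + 2×D + 1×491 = 6195 + 2D
Σ(formed) = 2×357 + 8×426 + 2×772 + 4×D = 5666 + 4D
ΔH = Σ(broken) − Σ(formed) = (6195 + 2D) − (5666 + 4D) = +529 − 2D
Setting this equal to −377 kJ gives 2D = 906, so D = 453 kJ/mol.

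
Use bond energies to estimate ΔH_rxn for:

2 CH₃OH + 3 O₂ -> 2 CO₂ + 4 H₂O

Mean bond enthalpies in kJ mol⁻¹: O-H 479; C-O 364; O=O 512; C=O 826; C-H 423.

ΔH ≈ −1376 kJ

Bonds broken (reactants):
  C-H: 6 × 423 = 2538
  C-O: 2 × 364 = 728
  O-H: 2 × 479 = 958
  O=O: 3 × 512 = 1536
  Σ(broken) = 5760 kJ
Bonds formed (products):
  C=O: 4 × 826 = 3304
  O-H: 8 × 479 = 3832
  Σ(formed) = 7136 kJ
ΔH = Σ(broken) − Σ(formed) = 5760 − 7136 = −1376 kJ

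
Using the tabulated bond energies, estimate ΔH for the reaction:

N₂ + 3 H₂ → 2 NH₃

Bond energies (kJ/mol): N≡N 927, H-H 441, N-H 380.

Bonds broken (reactants):
  H-H: 3 × 441 = 1323
  N≡N: 1 × 927 = 927
  Σ(broken) = 2250 kJ
Bonds formed (products):
  N-H: 6 × 380 = 2280
  Σ(formed) = 2280 kJ
ΔH = Σ(broken) − Σ(formed) = 2250 − 2280 = −30 kJ

ΔH ≈ −30 kJ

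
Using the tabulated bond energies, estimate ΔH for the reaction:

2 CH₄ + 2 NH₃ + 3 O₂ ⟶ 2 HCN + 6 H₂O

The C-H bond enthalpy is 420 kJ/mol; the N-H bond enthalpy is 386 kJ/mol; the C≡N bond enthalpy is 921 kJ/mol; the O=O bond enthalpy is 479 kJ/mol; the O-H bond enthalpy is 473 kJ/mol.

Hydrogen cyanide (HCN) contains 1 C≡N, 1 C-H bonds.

ΔH ≈ −1245 kJ

Bonds broken (reactants):
  C-H: 8 × 420 = 3360
  N-H: 6 × 386 = 2316
  O=O: 3 × 479 = 1437
  Σ(broken) = 7113 kJ
Bonds formed (products):
  C≡N: 2 × 921 = 1842
  C-H: 2 × 420 = 840
  O-H: 12 × 473 = 5676
  Σ(formed) = 8358 kJ
ΔH = Σ(broken) − Σ(formed) = 7113 − 8358 = −1245 kJ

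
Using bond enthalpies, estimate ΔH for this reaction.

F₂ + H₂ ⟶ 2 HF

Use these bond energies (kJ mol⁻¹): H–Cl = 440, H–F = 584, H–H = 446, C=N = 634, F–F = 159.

ΔH ≈ −563 kJ

Bonds broken (reactants):
  F–F: 1 × 159 = 159
  H–H: 1 × 446 = 446
  Σ(broken) = 605 kJ
Bonds formed (products):
  H–F: 2 × 584 = 1168
  Σ(formed) = 1168 kJ
ΔH = Σ(broken) − Σ(formed) = 605 − 1168 = −563 kJ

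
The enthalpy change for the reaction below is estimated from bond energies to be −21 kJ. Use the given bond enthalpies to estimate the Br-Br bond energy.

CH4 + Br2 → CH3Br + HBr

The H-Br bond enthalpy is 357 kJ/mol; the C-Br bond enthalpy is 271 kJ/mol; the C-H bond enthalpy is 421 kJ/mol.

Let D be the Br-Br bond energy.
Σ(broken) = 1×D + 4×421 = 1684 + D
Σ(formed) = 1×271 + 3×421 + 1×357 = 1891
ΔH = Σ(broken) − Σ(formed) = (1684 + D) − (1891) = −207 + D
Setting this equal to −21 kJ gives D = 186 kJ/mol.

D(Br-Br) ≈ 186 kJ/mol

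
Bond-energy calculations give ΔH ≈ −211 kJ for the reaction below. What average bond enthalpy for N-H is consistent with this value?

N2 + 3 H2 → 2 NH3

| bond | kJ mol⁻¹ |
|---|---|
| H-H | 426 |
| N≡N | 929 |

Let D be the N-H bond energy.
Σ(broken) = 3×426 + 1×929 = 2207
Σ(formed) = 6×D = 6D
ΔH = Σ(broken) − Σ(formed) = (2207) − (6D) = +2207 − 6D
Setting this equal to −211 kJ gives 6D = 2418, so D = 403 kJ/mol.

D(N-H) ≈ 403 kJ/mol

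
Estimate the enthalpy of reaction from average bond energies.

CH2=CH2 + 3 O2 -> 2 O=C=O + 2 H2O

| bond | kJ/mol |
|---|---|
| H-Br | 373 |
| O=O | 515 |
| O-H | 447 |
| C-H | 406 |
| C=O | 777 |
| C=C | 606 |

Bonds broken (reactants):
  C-H: 4 × 406 = 1624
  C=C: 1 × 606 = 606
  O=O: 3 × 515 = 1545
  Σ(broken) = 3775 kJ
Bonds formed (products):
  C=O: 4 × 777 = 3108
  O-H: 4 × 447 = 1788
  Σ(formed) = 4896 kJ
ΔH = Σ(broken) − Σ(formed) = 3775 − 4896 = −1121 kJ

ΔH ≈ −1121 kJ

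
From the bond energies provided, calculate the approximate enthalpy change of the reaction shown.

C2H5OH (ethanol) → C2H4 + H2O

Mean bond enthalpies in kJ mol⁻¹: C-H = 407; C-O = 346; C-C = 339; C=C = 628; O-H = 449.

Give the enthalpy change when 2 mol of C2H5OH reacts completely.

ΔH = +30 kJ

Bonds broken (reactants):
  C-C: 1 × 339 = 339
  C-H: 5 × 407 = 2035
  C-O: 1 × 346 = 346
  O-H: 1 × 449 = 449
  Σ(broken) = 3169 kJ
Bonds formed (products):
  C-H: 4 × 407 = 1628
  C=C: 1 × 628 = 628
  O-H: 2 × 449 = 898
  Σ(formed) = 3154 kJ
ΔH = Σ(broken) − Σ(formed) = 3169 − 3154 = +15 kJ
For 2× the reaction as written: 2 × (+15) = +30 kJ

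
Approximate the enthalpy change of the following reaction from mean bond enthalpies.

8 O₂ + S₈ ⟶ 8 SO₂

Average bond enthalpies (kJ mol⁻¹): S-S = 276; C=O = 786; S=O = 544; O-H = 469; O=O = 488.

Bonds broken (reactants):
  O=O: 8 × 488 = 3904
  S-S: 8 × 276 = 2208
  Σ(broken) = 6112 kJ
Bonds formed (products):
  S=O: 16 × 544 = 8704
  Σ(formed) = 8704 kJ
ΔH = Σ(broken) − Σ(formed) = 6112 − 8704 = −2592 kJ

ΔH ≈ −2592 kJ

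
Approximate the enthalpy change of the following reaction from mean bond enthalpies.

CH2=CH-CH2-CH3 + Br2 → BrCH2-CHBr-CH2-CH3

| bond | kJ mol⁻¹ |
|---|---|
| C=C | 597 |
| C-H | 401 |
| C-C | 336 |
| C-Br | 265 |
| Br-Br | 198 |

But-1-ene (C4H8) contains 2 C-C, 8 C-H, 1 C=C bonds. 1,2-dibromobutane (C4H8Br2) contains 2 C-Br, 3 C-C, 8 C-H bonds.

Bonds broken (reactants):
  Br-Br: 1 × 198 = 198
  C-C: 2 × 336 = 672
  C-H: 8 × 401 = 3208
  C=C: 1 × 597 = 597
  Σ(broken) = 4675 kJ
Bonds formed (products):
  C-Br: 2 × 265 = 530
  C-C: 3 × 336 = 1008
  C-H: 8 × 401 = 3208
  Σ(formed) = 4746 kJ
ΔH = Σ(broken) − Σ(formed) = 4675 − 4746 = −71 kJ

ΔH ≈ −71 kJ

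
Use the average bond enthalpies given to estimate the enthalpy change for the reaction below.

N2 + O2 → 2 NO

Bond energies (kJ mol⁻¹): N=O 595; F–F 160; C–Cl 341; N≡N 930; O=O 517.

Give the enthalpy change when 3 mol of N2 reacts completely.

ΔH = +771 kJ

Bonds broken (reactants):
  N≡N: 1 × 930 = 930
  O=O: 1 × 517 = 517
  Σ(broken) = 1447 kJ
Bonds formed (products):
  N=O: 2 × 595 = 1190
  Σ(formed) = 1190 kJ
ΔH = Σ(broken) − Σ(formed) = 1447 − 1190 = +257 kJ
For 3× the reaction as written: 3 × (+257) = +771 kJ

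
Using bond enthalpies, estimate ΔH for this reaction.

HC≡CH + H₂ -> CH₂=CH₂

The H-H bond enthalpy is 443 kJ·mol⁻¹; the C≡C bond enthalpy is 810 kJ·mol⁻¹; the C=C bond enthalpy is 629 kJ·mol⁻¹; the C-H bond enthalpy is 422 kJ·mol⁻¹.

ΔH ≈ −220 kJ

Bonds broken (reactants):
  C≡C: 1 × 810 = 810
  C-H: 2 × 422 = 844
  H-H: 1 × 443 = 443
  Σ(broken) = 2097 kJ
Bonds formed (products):
  C-H: 4 × 422 = 1688
  C=C: 1 × 629 = 629
  Σ(formed) = 2317 kJ
ΔH = Σ(broken) − Σ(formed) = 2097 − 2317 = −220 kJ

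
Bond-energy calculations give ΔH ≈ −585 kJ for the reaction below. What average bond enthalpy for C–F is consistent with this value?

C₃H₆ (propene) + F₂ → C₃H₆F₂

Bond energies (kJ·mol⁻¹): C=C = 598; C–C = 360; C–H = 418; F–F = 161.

Let D be the C–F bond energy.
Σ(broken) = 1×360 + 6×418 + 1×598 + 1×161 = 3627
Σ(formed) = 2×360 + 2×D + 6×418 = 3228 + 2D
ΔH = Σ(broken) − Σ(formed) = (3627) − (3228 + 2D) = +399 − 2D
Setting this equal to −585 kJ gives 2D = 984, so D = 492 kJ/mol.

D(C–F) ≈ 492 kJ/mol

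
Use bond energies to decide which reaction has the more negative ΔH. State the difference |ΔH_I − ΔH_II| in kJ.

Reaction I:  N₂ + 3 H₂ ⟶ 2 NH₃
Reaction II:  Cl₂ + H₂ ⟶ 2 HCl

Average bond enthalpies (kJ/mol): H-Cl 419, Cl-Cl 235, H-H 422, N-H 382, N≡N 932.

Reaction I:
  Bonds broken (reactants):
    H-H: 3 × 422 = 1266
    N≡N: 1 × 932 = 932
    Σ(broken) = 2198 kJ
  Bonds formed (products):
    N-H: 6 × 382 = 2292
    Σ(formed) = 2292 kJ
  ΔH_I = 2198 − 2292 = −94 kJ
Reaction II:
  Bonds broken (reactants):
    Cl-Cl: 1 × 235 = 235
    H-H: 1 × 422 = 422
    Σ(broken) = 657 kJ
  Bonds formed (products):
    H-Cl: 2 × 419 = 838
    Σ(formed) = 838 kJ
  ΔH_II = 657 − 838 = −181 kJ
ΔH_I − ΔH_II = +87 kJ, so reaction II has the more negative ΔH; |ΔH_I − ΔH_II| = 87 kJ.

Reaction II, by 87 kJ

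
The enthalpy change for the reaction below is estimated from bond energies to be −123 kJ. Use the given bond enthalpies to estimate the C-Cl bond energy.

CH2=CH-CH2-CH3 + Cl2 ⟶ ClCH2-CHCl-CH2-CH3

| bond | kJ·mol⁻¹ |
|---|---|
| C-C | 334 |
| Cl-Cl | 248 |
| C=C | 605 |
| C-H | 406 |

Let D be the C-Cl bond energy.
Σ(broken) = 2×334 + 8×406 + 1×605 + 1×248 = 4769
Σ(formed) = 3×334 + 2×D + 8×406 = 4250 + 2D
ΔH = Σ(broken) − Σ(formed) = (4769) − (4250 + 2D) = +519 − 2D
Setting this equal to −123 kJ gives 2D = 642, so D = 321 kJ/mol.

D(C-Cl) ≈ 321 kJ/mol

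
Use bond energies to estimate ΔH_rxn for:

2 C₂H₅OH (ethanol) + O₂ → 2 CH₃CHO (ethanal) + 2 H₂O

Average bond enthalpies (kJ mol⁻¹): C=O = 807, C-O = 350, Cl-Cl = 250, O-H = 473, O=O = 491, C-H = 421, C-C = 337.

Bonds broken (reactants):
  C-C: 2 × 337 = 674
  C-H: 10 × 421 = 4210
  C-O: 2 × 350 = 700
  O-H: 2 × 473 = 946
  O=O: 1 × 491 = 491
  Σ(broken) = 7021 kJ
Bonds formed (products):
  C-C: 2 × 337 = 674
  C-H: 8 × 421 = 3368
  C=O: 2 × 807 = 1614
  O-H: 4 × 473 = 1892
  Σ(formed) = 7548 kJ
ΔH = Σ(broken) − Σ(formed) = 7021 − 7548 = −527 kJ

ΔH ≈ −527 kJ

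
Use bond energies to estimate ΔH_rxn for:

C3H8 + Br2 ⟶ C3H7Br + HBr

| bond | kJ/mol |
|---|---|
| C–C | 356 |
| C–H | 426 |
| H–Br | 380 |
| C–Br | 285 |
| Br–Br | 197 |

ΔH ≈ −42 kJ

Bonds broken (reactants):
  Br–Br: 1 × 197 = 197
  C–C: 2 × 356 = 712
  C–H: 8 × 426 = 3408
  Σ(broken) = 4317 kJ
Bonds formed (products):
  C–Br: 1 × 285 = 285
  C–C: 2 × 356 = 712
  C–H: 7 × 426 = 2982
  H–Br: 1 × 380 = 380
  Σ(formed) = 4359 kJ
ΔH = Σ(broken) − Σ(formed) = 4317 − 4359 = −42 kJ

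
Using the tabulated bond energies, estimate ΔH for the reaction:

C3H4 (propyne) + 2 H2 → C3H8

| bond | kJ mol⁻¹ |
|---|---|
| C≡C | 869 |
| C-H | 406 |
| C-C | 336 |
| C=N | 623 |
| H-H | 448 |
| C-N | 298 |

Bonds broken (reactants):
  C≡C: 1 × 869 = 869
  C-C: 1 × 336 = 336
  C-H: 4 × 406 = 1624
  H-H: 2 × 448 = 896
  Σ(broken) = 3725 kJ
Bonds formed (products):
  C-C: 2 × 336 = 672
  C-H: 8 × 406 = 3248
  Σ(formed) = 3920 kJ
ΔH = Σ(broken) − Σ(formed) = 3725 − 3920 = −195 kJ

ΔH ≈ −195 kJ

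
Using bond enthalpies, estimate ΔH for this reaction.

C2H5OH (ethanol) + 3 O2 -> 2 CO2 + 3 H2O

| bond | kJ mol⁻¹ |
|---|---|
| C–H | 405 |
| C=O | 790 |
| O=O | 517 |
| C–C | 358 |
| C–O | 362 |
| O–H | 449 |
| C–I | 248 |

ΔH ≈ −1109 kJ

Bonds broken (reactants):
  C–C: 1 × 358 = 358
  C–H: 5 × 405 = 2025
  C–O: 1 × 362 = 362
  O–H: 1 × 449 = 449
  O=O: 3 × 517 = 1551
  Σ(broken) = 4745 kJ
Bonds formed (products):
  C=O: 4 × 790 = 3160
  O–H: 6 × 449 = 2694
  Σ(formed) = 5854 kJ
ΔH = Σ(broken) − Σ(formed) = 4745 − 5854 = −1109 kJ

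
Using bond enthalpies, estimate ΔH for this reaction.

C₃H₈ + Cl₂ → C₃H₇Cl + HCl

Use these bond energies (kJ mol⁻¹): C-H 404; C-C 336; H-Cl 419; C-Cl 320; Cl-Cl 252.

ΔH ≈ −83 kJ

Bonds broken (reactants):
  C-C: 2 × 336 = 672
  C-H: 8 × 404 = 3232
  Cl-Cl: 1 × 252 = 252
  Σ(broken) = 4156 kJ
Bonds formed (products):
  C-C: 2 × 336 = 672
  C-Cl: 1 × 320 = 320
  C-H: 7 × 404 = 2828
  H-Cl: 1 × 419 = 419
  Σ(formed) = 4239 kJ
ΔH = Σ(broken) − Σ(formed) = 4156 − 4239 = −83 kJ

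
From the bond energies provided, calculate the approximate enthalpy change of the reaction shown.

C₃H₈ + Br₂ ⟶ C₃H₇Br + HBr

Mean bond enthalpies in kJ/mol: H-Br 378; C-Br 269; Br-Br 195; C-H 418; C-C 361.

ΔH ≈ −34 kJ

Bonds broken (reactants):
  Br-Br: 1 × 195 = 195
  C-C: 2 × 361 = 722
  C-H: 8 × 418 = 3344
  Σ(broken) = 4261 kJ
Bonds formed (products):
  C-Br: 1 × 269 = 269
  C-C: 2 × 361 = 722
  C-H: 7 × 418 = 2926
  H-Br: 1 × 378 = 378
  Σ(formed) = 4295 kJ
ΔH = Σ(broken) − Σ(formed) = 4261 − 4295 = −34 kJ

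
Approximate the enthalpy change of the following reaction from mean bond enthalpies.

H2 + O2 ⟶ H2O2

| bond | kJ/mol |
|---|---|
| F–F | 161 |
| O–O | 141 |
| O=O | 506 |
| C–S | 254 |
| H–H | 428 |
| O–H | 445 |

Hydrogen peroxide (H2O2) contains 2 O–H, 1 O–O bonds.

ΔH ≈ −97 kJ

Bonds broken (reactants):
  H–H: 1 × 428 = 428
  O=O: 1 × 506 = 506
  Σ(broken) = 934 kJ
Bonds formed (products):
  O–H: 2 × 445 = 890
  O–O: 1 × 141 = 141
  Σ(formed) = 1031 kJ
ΔH = Σ(broken) − Σ(formed) = 934 − 1031 = −97 kJ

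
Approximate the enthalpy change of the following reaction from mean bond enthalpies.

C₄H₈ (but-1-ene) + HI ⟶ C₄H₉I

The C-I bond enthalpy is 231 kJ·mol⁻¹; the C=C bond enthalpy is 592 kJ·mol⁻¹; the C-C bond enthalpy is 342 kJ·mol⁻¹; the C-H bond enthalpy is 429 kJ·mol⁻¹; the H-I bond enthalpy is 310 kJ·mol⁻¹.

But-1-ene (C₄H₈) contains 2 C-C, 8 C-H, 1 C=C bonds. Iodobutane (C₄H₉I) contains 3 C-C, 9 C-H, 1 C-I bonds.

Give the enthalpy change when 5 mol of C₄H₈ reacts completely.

ΔH = −500 kJ

Bonds broken (reactants):
  C-C: 2 × 342 = 684
  C-H: 8 × 429 = 3432
  C=C: 1 × 592 = 592
  H-I: 1 × 310 = 310
  Σ(broken) = 5018 kJ
Bonds formed (products):
  C-C: 3 × 342 = 1026
  C-H: 9 × 429 = 3861
  C-I: 1 × 231 = 231
  Σ(formed) = 5118 kJ
ΔH = Σ(broken) − Σ(formed) = 5018 − 5118 = −100 kJ
For 5× the reaction as written: 5 × (−100) = −500 kJ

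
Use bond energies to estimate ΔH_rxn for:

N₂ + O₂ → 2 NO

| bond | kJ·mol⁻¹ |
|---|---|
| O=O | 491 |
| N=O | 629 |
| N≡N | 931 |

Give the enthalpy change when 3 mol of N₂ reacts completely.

ΔH = +492 kJ

Bonds broken (reactants):
  N≡N: 1 × 931 = 931
  O=O: 1 × 491 = 491
  Σ(broken) = 1422 kJ
Bonds formed (products):
  N=O: 2 × 629 = 1258
  Σ(formed) = 1258 kJ
ΔH = Σ(broken) − Σ(formed) = 1422 − 1258 = +164 kJ
For 3× the reaction as written: 3 × (+164) = +492 kJ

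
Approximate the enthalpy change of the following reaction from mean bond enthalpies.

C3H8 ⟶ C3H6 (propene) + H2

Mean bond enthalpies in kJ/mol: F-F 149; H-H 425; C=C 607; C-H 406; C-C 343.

ΔH ≈ +123 kJ

Bonds broken (reactants):
  C-C: 2 × 343 = 686
  C-H: 8 × 406 = 3248
  Σ(broken) = 3934 kJ
Bonds formed (products):
  C-C: 1 × 343 = 343
  C-H: 6 × 406 = 2436
  C=C: 1 × 607 = 607
  H-H: 1 × 425 = 425
  Σ(formed) = 3811 kJ
ΔH = Σ(broken) − Σ(formed) = 3934 − 3811 = +123 kJ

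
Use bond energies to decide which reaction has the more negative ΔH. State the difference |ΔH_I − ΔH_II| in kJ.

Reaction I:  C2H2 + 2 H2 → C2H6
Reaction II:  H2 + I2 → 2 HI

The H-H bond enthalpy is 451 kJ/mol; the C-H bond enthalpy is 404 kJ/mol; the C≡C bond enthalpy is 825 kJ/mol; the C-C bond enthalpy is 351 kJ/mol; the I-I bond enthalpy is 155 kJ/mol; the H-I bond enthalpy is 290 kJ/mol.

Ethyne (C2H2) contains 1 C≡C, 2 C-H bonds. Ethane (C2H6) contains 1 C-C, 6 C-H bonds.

Reaction I:
  Bonds broken (reactants):
    C≡C: 1 × 825 = 825
    C-H: 2 × 404 = 808
    H-H: 2 × 451 = 902
    Σ(broken) = 2535 kJ
  Bonds formed (products):
    C-C: 1 × 351 = 351
    C-H: 6 × 404 = 2424
    Σ(formed) = 2775 kJ
  ΔH_I = 2535 − 2775 = −240 kJ
Reaction II:
  Bonds broken (reactants):
    H-H: 1 × 451 = 451
    I-I: 1 × 155 = 155
    Σ(broken) = 606 kJ
  Bonds formed (products):
    H-I: 2 × 290 = 580
    Σ(formed) = 580 kJ
  ΔH_II = 606 − 580 = +26 kJ
ΔH_I − ΔH_II = −266 kJ, so reaction I has the more negative ΔH; |ΔH_I − ΔH_II| = 266 kJ.

Reaction I, by 266 kJ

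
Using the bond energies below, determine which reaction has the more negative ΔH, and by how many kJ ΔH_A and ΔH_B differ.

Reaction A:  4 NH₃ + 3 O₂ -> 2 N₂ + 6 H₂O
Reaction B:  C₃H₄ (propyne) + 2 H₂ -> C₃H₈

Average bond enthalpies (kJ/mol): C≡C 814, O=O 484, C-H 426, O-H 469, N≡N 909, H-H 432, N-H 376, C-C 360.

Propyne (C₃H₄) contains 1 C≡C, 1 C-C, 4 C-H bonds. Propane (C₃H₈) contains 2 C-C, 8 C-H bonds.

Reaction A, by 1096 kJ

Reaction A:
  Bonds broken (reactants):
    N-H: 12 × 376 = 4512
    O=O: 3 × 484 = 1452
    Σ(broken) = 5964 kJ
  Bonds formed (products):
    N≡N: 2 × 909 = 1818
    O-H: 12 × 469 = 5628
    Σ(formed) = 7446 kJ
  ΔH_A = 5964 − 7446 = −1482 kJ
Reaction B:
  Bonds broken (reactants):
    C≡C: 1 × 814 = 814
    C-C: 1 × 360 = 360
    C-H: 4 × 426 = 1704
    H-H: 2 × 432 = 864
    Σ(broken) = 3742 kJ
  Bonds formed (products):
    C-C: 2 × 360 = 720
    C-H: 8 × 426 = 3408
    Σ(formed) = 4128 kJ
  ΔH_B = 3742 − 4128 = −386 kJ
ΔH_A − ΔH_B = −1096 kJ, so reaction A has the more negative ΔH; |ΔH_A − ΔH_B| = 1096 kJ.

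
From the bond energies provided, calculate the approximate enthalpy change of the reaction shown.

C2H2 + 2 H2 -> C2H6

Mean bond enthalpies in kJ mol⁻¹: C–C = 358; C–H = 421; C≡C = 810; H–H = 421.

Bonds broken (reactants):
  C≡C: 1 × 810 = 810
  C–H: 2 × 421 = 842
  H–H: 2 × 421 = 842
  Σ(broken) = 2494 kJ
Bonds formed (products):
  C–C: 1 × 358 = 358
  C–H: 6 × 421 = 2526
  Σ(formed) = 2884 kJ
ΔH = Σ(broken) − Σ(formed) = 2494 − 2884 = −390 kJ

ΔH ≈ −390 kJ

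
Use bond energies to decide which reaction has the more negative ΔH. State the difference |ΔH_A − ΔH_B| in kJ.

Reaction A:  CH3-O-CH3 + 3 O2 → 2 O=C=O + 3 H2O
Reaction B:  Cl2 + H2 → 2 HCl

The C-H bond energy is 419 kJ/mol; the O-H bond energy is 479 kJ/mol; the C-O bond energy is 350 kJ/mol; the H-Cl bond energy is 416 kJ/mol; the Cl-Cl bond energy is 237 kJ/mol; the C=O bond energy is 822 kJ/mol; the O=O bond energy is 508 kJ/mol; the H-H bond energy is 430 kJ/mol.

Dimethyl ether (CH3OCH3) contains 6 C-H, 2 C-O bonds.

Reaction A, by 1259 kJ

Reaction A:
  Bonds broken (reactants):
    C-H: 6 × 419 = 2514
    C-O: 2 × 350 = 700
    O=O: 3 × 508 = 1524
    Σ(broken) = 4738 kJ
  Bonds formed (products):
    C=O: 4 × 822 = 3288
    O-H: 6 × 479 = 2874
    Σ(formed) = 6162 kJ
  ΔH_A = 4738 − 6162 = −1424 kJ
Reaction B:
  Bonds broken (reactants):
    Cl-Cl: 1 × 237 = 237
    H-H: 1 × 430 = 430
    Σ(broken) = 667 kJ
  Bonds formed (products):
    H-Cl: 2 × 416 = 832
    Σ(formed) = 832 kJ
  ΔH_B = 667 − 832 = −165 kJ
ΔH_A − ΔH_B = −1259 kJ, so reaction A has the more negative ΔH; |ΔH_A − ΔH_B| = 1259 kJ.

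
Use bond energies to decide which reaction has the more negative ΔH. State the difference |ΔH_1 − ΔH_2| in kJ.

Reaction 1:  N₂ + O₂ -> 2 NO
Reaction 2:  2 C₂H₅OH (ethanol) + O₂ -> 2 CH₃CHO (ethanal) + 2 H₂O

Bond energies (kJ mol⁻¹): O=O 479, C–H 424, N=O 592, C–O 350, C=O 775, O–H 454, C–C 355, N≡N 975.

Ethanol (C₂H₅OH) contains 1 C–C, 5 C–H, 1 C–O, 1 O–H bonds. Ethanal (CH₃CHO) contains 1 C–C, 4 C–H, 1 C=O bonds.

Reaction 2, by 701 kJ

Reaction 1:
  Bonds broken (reactants):
    N≡N: 1 × 975 = 975
    O=O: 1 × 479 = 479
    Σ(broken) = 1454 kJ
  Bonds formed (products):
    N=O: 2 × 592 = 1184
    Σ(formed) = 1184 kJ
  ΔH_1 = 1454 − 1184 = +270 kJ
Reaction 2:
  Bonds broken (reactants):
    C–C: 2 × 355 = 710
    C–H: 10 × 424 = 4240
    C–O: 2 × 350 = 700
    O–H: 2 × 454 = 908
    O=O: 1 × 479 = 479
    Σ(broken) = 7037 kJ
  Bonds formed (products):
    C–C: 2 × 355 = 710
    C–H: 8 × 424 = 3392
    C=O: 2 × 775 = 1550
    O–H: 4 × 454 = 1816
    Σ(formed) = 7468 kJ
  ΔH_2 = 7037 − 7468 = −431 kJ
ΔH_1 − ΔH_2 = +701 kJ, so reaction 2 has the more negative ΔH; |ΔH_1 − ΔH_2| = 701 kJ.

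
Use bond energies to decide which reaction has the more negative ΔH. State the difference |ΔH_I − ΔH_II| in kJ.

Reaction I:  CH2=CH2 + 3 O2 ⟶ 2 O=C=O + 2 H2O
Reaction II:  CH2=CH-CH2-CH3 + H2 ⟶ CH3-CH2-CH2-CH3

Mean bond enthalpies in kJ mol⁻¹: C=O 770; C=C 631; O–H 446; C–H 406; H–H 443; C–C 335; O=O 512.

Reaction I:
  Bonds broken (reactants):
    C–H: 4 × 406 = 1624
    C=C: 1 × 631 = 631
    O=O: 3 × 512 = 1536
    Σ(broken) = 3791 kJ
  Bonds formed (products):
    C=O: 4 × 770 = 3080
    O–H: 4 × 446 = 1784
    Σ(formed) = 4864 kJ
  ΔH_I = 3791 − 4864 = −1073 kJ
Reaction II:
  Bonds broken (reactants):
    C–C: 2 × 335 = 670
    C–H: 8 × 406 = 3248
    C=C: 1 × 631 = 631
    H–H: 1 × 443 = 443
    Σ(broken) = 4992 kJ
  Bonds formed (products):
    C–C: 3 × 335 = 1005
    C–H: 10 × 406 = 4060
    Σ(formed) = 5065 kJ
  ΔH_II = 4992 − 5065 = −73 kJ
ΔH_I − ΔH_II = −1000 kJ, so reaction I has the more negative ΔH; |ΔH_I − ΔH_II| = 1000 kJ.

Reaction I, by 1000 kJ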